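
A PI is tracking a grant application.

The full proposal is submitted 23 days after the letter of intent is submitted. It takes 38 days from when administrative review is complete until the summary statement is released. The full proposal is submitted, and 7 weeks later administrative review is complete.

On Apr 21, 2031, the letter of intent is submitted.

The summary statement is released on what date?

Aug 9, 2031

The letter of intent is submitted: Apr 21, 2031.
The full proposal is submitted: Apr 21, 2031 + 23 days = May 14, 2031.
Administrative review is complete: May 14, 2031 + 7 weeks = Jul 2, 2031.
The summary statement is released: Jul 2, 2031 + 38 days = Aug 9, 2031.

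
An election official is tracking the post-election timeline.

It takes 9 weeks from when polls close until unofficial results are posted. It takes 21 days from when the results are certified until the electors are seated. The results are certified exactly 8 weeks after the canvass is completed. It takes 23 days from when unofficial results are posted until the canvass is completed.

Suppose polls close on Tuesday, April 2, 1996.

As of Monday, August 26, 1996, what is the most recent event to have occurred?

Polls close: Apr 2, 1996.
Unofficial results are posted: Apr 2, 1996 + 9 weeks = Jun 4, 1996.
The canvass is completed: Jun 4, 1996 + 23 days = Jun 27, 1996.
The results are certified: Jun 27, 1996 + 8 weeks = Aug 22, 1996.
The electors are seated: Aug 22, 1996 + 21 days = Sep 12, 1996.
Aug 26, 1996 falls between when the results are certified (Aug 22, 1996) and when the electors are seated (Sep 12, 1996).

The results are certified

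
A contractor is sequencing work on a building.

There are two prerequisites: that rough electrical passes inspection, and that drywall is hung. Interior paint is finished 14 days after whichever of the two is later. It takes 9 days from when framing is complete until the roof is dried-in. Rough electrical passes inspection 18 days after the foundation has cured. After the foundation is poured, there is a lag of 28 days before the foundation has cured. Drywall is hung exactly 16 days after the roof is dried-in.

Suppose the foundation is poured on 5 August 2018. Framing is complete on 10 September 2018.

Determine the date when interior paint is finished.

19 October 2018

The foundation is poured: Aug 5, 2018.
The foundation has cured: Aug 5, 2018 + 28 days = Sep 2, 2018.
Rough electrical passes inspection: Sep 2, 2018 + 18 days = Sep 20, 2018.
Framing is complete: Sep 10, 2018.
The roof is dried-in: Sep 10, 2018 + 9 days = Sep 19, 2018.
Drywall is hung: Sep 19, 2018 + 16 days = Oct 5, 2018.
Both prerequisites met — rough electrical passes inspection (Sep 20, 2018), drywall is hung (Oct 5, 2018); the later is Oct 5, 2018.
Interior paint is finished: Oct 5, 2018 + 14 days = Oct 19, 2018.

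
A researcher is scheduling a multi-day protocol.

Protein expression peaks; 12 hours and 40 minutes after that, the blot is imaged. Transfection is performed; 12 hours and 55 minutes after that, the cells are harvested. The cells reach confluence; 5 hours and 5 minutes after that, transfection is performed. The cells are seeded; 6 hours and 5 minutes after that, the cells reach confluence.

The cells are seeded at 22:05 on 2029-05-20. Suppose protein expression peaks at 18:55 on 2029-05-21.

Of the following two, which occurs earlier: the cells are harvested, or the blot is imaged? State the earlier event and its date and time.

The cells are seeded: 22:05 May 20, 2029.
The cells reach confluence: 22:05 May 20, 2029 + 6h05m = 04:10 May 21, 2029.
Transfection is performed: 04:10 May 21, 2029 + 5h05m = 09:15 May 21, 2029.
The cells are harvested: 09:15 May 21, 2029 + 12h55m = 22:10 May 21, 2029.
Protein expression peaks: 18:55 May 21, 2029.
The blot is imaged: 18:55 May 21, 2029 + 12h40m = 07:35 May 22, 2029.
Comparing: the cells are harvested at 22:10 May 21, 2029 vs the blot is imaged at 07:35 May 22, 2029. Earlier: the cells are harvested.

The cells are harvested — 22:10 on 2029-05-21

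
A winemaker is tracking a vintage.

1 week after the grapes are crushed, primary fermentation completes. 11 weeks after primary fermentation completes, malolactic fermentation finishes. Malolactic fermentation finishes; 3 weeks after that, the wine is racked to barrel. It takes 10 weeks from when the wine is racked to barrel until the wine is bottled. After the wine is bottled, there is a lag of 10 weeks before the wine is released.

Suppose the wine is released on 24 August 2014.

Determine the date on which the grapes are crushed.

The wine is released: Aug 24, 2014.
The wine is bottled: Aug 24, 2014 − 10 weeks = Jun 15, 2014.
The wine is racked to barrel: Jun 15, 2014 − 10 weeks = Apr 6, 2014.
Malolactic fermentation finishes: Apr 6, 2014 − 3 weeks = Mar 16, 2014.
Primary fermentation completes: Mar 16, 2014 − 11 weeks = Dec 29, 2013.
The grapes are crushed: Dec 29, 2013 − 1 week = Dec 22, 2013.

22 December 2013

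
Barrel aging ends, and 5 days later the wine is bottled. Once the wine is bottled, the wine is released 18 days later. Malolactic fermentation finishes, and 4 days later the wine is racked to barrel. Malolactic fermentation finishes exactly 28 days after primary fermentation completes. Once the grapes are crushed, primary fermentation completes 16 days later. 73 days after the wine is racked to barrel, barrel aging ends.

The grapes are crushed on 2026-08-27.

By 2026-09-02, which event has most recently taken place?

The grapes are crushed

The grapes are crushed: Aug 27, 2026.
Primary fermentation completes: Aug 27, 2026 + 16 days = Sep 12, 2026.
Malolactic fermentation finishes: Sep 12, 2026 + 28 days = Oct 10, 2026.
The wine is racked to barrel: Oct 10, 2026 + 4 days = Oct 14, 2026.
Barrel aging ends: Oct 14, 2026 + 73 days = Dec 26, 2026.
The wine is bottled: Dec 26, 2026 + 5 days = Dec 31, 2026.
The wine is released: Dec 31, 2026 + 18 days = Jan 18, 2027.
Sep 2, 2026 falls between when the grapes are crushed (Aug 27, 2026) and when primary fermentation completes (Sep 12, 2026).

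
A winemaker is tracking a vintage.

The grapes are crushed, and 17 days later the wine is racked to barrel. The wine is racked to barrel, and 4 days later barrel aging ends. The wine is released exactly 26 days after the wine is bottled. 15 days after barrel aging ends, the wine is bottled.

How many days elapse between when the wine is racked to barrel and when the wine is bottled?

19 days

Causal path: the wine is racked to barrel → barrel aging ends → the wine is bottled.
Total delay along the path: 4 + 15 = 19 days.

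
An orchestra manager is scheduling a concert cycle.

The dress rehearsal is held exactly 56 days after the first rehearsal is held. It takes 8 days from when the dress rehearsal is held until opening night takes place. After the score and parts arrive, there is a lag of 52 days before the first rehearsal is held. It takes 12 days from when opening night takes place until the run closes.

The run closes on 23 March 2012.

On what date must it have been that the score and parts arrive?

The run closes: Mar 23, 2012.
Opening night takes place: Mar 23, 2012 − 12 days = Mar 11, 2012.
The dress rehearsal is held: Mar 11, 2012 − 8 days = Mar 3, 2012.
The first rehearsal is held: Mar 3, 2012 − 56 days = Jan 7, 2012.
The score and parts arrive: Jan 7, 2012 − 52 days = Nov 16, 2011.

16 November 2011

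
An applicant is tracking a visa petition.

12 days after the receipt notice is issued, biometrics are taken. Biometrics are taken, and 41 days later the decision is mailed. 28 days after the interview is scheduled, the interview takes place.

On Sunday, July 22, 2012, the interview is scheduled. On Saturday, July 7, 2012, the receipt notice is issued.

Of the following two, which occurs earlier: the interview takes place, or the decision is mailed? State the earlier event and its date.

The interview is scheduled: Jul 22, 2012.
The interview takes place: Jul 22, 2012 + 28 days = Aug 19, 2012.
The receipt notice is issued: Jul 7, 2012.
Biometrics are taken: Jul 7, 2012 + 12 days = Jul 19, 2012.
The decision is mailed: Jul 19, 2012 + 41 days = Aug 29, 2012.
Comparing: the interview takes place on Aug 19, 2012 vs the decision is mailed on Aug 29, 2012. Earlier: the interview takes place.

The interview takes place — Sunday, August 19, 2012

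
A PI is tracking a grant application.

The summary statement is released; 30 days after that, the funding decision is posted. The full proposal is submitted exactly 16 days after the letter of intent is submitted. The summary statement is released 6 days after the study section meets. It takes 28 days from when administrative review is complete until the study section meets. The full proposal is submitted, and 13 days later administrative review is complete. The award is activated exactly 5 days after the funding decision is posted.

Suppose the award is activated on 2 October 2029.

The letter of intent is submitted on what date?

26 June 2029

The award is activated: Oct 2, 2029.
The funding decision is posted: Oct 2, 2029 − 5 days = Sep 27, 2029.
The summary statement is released: Sep 27, 2029 − 30 days = Aug 28, 2029.
The study section meets: Aug 28, 2029 − 6 days = Aug 22, 2029.
Administrative review is complete: Aug 22, 2029 − 28 days = Jul 25, 2029.
The full proposal is submitted: Jul 25, 2029 − 13 days = Jul 12, 2029.
The letter of intent is submitted: Jul 12, 2029 − 16 days = Jun 26, 2029.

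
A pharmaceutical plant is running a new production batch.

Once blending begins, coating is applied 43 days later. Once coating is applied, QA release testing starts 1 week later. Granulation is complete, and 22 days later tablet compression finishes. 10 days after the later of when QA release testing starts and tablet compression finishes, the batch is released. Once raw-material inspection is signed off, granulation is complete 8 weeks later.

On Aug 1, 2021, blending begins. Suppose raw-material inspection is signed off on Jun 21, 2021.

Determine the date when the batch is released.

Sep 30, 2021

Blending begins: Aug 1, 2021.
Coating is applied: Aug 1, 2021 + 43 days = Sep 13, 2021.
QA release testing starts: Sep 13, 2021 + 1 week = Sep 20, 2021.
Raw-material inspection is signed off: Jun 21, 2021.
Granulation is complete: Jun 21, 2021 + 8 weeks = Aug 16, 2021.
Tablet compression finishes: Aug 16, 2021 + 22 days = Sep 7, 2021.
Both prerequisites met — QA release testing starts (Sep 20, 2021), tablet compression finishes (Sep 7, 2021); the later is Sep 20, 2021.
The batch is released: Sep 20, 2021 + 10 days = Sep 30, 2021.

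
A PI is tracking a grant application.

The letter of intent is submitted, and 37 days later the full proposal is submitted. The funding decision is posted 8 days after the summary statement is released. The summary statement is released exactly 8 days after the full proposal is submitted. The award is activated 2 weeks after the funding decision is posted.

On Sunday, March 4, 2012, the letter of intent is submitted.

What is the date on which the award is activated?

The letter of intent is submitted: Mar 4, 2012.
The full proposal is submitted: Mar 4, 2012 + 37 days = Apr 10, 2012.
The summary statement is released: Apr 10, 2012 + 8 days = Apr 18, 2012.
The funding decision is posted: Apr 18, 2012 + 8 days = Apr 26, 2012.
The award is activated: Apr 26, 2012 + 2 weeks = May 10, 2012.

Thursday, May 10, 2012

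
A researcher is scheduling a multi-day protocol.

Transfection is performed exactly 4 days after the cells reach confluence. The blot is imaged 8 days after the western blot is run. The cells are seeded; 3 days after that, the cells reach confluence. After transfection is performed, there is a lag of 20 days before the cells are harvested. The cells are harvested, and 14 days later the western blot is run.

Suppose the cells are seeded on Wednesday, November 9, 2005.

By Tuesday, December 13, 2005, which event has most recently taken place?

The cells are seeded: Nov 9, 2005.
The cells reach confluence: Nov 9, 2005 + 3 days = Nov 12, 2005.
Transfection is performed: Nov 12, 2005 + 4 days = Nov 16, 2005.
The cells are harvested: Nov 16, 2005 + 20 days = Dec 6, 2005.
The western blot is run: Dec 6, 2005 + 14 days = Dec 20, 2005.
The blot is imaged: Dec 20, 2005 + 8 days = Dec 28, 2005.
Dec 13, 2005 falls between when the cells are harvested (Dec 6, 2005) and when the western blot is run (Dec 20, 2005).

The cells are harvested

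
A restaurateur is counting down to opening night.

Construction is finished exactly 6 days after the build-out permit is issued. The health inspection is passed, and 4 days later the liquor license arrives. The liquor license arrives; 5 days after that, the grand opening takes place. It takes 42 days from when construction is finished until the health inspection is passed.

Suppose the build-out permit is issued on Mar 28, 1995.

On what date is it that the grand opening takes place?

May 24, 1995

The build-out permit is issued: Mar 28, 1995.
Construction is finished: Mar 28, 1995 + 6 days = Apr 3, 1995.
The health inspection is passed: Apr 3, 1995 + 42 days = May 15, 1995.
The liquor license arrives: May 15, 1995 + 4 days = May 19, 1995.
The grand opening takes place: May 19, 1995 + 5 days = May 24, 1995.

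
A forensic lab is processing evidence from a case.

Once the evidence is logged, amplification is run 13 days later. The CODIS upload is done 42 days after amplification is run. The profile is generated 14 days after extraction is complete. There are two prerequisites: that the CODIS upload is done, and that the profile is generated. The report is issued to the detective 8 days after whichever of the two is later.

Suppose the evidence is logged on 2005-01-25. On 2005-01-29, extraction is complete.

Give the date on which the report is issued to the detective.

2005-03-29

The evidence is logged: Jan 25, 2005.
Amplification is run: Jan 25, 2005 + 13 days = Feb 7, 2005.
The CODIS upload is done: Feb 7, 2005 + 42 days = Mar 21, 2005.
Extraction is complete: Jan 29, 2005.
The profile is generated: Jan 29, 2005 + 14 days = Feb 12, 2005.
Both prerequisites met — the CODIS upload is done (Mar 21, 2005), the profile is generated (Feb 12, 2005); the later is Mar 21, 2005.
The report is issued to the detective: Mar 21, 2005 + 8 days = Mar 29, 2005.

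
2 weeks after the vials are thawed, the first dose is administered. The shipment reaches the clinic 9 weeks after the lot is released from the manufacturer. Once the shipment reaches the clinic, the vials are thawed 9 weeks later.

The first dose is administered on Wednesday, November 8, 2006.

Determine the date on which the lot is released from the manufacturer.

Wednesday, June 21, 2006

The first dose is administered: Nov 8, 2006.
The vials are thawed: Nov 8, 2006 − 2 weeks = Oct 25, 2006.
The shipment reaches the clinic: Oct 25, 2006 − 9 weeks = Aug 23, 2006.
The lot is released from the manufacturer: Aug 23, 2006 − 9 weeks = Jun 21, 2006.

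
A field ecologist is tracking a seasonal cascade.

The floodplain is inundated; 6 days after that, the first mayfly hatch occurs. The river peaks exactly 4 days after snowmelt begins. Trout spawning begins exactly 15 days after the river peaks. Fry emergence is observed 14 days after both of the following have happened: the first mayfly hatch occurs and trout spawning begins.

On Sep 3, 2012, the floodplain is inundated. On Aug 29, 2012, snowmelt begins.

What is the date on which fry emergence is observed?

Oct 1, 2012

The floodplain is inundated: Sep 3, 2012.
The first mayfly hatch occurs: Sep 3, 2012 + 6 days = Sep 9, 2012.
Snowmelt begins: Aug 29, 2012.
The river peaks: Aug 29, 2012 + 4 days = Sep 2, 2012.
Trout spawning begins: Sep 2, 2012 + 15 days = Sep 17, 2012.
Both prerequisites met — the first mayfly hatch occurs (Sep 9, 2012), trout spawning begins (Sep 17, 2012); the later is Sep 17, 2012.
Fry emergence is observed: Sep 17, 2012 + 14 days = Oct 1, 2012.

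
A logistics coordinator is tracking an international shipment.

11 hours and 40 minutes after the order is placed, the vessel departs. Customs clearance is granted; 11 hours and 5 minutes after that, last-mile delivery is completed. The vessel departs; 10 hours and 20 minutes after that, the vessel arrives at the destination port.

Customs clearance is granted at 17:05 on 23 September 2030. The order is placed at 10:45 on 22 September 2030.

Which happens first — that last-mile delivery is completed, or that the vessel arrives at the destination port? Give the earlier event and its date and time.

Customs clearance is granted: 17:05 Sep 23, 2030.
Last-mile delivery is completed: 17:05 Sep 23, 2030 + 11h05m = 04:10 Sep 24, 2030.
The order is placed: 10:45 Sep 22, 2030.
The vessel departs: 10:45 Sep 22, 2030 + 11h40m = 22:25 Sep 22, 2030.
The vessel arrives at the destination port: 22:25 Sep 22, 2030 + 10h20m = 08:45 Sep 23, 2030.
Comparing: last-mile delivery is completed at 04:10 Sep 24, 2030 vs the vessel arrives at the destination port at 08:45 Sep 23, 2030. Earlier: the vessel arrives at the destination port.

The vessel arrives at the destination port — 08:45 on 23 September 2030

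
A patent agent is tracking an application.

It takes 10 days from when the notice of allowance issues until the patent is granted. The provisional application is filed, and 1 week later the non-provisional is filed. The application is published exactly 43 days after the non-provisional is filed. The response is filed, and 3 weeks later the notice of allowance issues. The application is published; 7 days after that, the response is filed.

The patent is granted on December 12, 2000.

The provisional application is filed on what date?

September 15, 2000

The patent is granted: Dec 12, 2000.
The notice of allowance issues: Dec 12, 2000 − 10 days = Dec 2, 2000.
The response is filed: Dec 2, 2000 − 3 weeks = Nov 11, 2000.
The application is published: Nov 11, 2000 − 7 days = Nov 4, 2000.
The non-provisional is filed: Nov 4, 2000 − 43 days = Sep 22, 2000.
The provisional application is filed: Sep 22, 2000 − 1 week = Sep 15, 2000.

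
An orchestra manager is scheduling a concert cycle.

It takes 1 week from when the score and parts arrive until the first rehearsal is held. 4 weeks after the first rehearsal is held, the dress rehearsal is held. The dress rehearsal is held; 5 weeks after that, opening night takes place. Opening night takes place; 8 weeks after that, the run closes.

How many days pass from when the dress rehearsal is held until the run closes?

91 days

Causal path: the dress rehearsal is held → opening night takes place → the run closes.
Total delay along the path: 5 + 8 weeks = 13 weeks = 91 days.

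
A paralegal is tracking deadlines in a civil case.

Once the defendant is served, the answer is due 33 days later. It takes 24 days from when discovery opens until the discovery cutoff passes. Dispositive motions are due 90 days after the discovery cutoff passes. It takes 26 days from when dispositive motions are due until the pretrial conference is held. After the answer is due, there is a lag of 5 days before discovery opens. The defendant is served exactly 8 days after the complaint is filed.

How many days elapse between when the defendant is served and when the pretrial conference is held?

178 days

Causal path: the defendant is served → the answer is due → discovery opens → the discovery cutoff passes → dispositive motions are due → the pretrial conference is held.
Total delay along the path: 33 + 5 + 24 + 90 + 26 = 178 days.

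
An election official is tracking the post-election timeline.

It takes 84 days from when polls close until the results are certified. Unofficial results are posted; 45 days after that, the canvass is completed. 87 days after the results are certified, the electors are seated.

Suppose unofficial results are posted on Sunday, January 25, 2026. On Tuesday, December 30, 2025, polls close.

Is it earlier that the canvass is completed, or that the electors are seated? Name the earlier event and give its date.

The canvass is completed — Wednesday, March 11, 2026

Unofficial results are posted: Jan 25, 2026.
The canvass is completed: Jan 25, 2026 + 45 days = Mar 11, 2026.
Polls close: Dec 30, 2025.
The results are certified: Dec 30, 2025 + 84 days = Mar 24, 2026.
The electors are seated: Mar 24, 2026 + 87 days = Jun 19, 2026.
Comparing: the canvass is completed on Mar 11, 2026 vs the electors are seated on Jun 19, 2026. Earlier: the canvass is completed.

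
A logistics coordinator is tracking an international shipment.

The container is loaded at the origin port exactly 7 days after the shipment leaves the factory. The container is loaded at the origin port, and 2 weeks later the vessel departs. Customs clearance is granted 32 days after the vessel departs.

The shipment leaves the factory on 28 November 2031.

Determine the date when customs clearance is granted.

The shipment leaves the factory: Nov 28, 2031.
The container is loaded at the origin port: Nov 28, 2031 + 7 days = Dec 5, 2031.
The vessel departs: Dec 5, 2031 + 2 weeks = Dec 19, 2031.
Customs clearance is granted: Dec 19, 2031 + 32 days = Jan 20, 2032.

20 January 2032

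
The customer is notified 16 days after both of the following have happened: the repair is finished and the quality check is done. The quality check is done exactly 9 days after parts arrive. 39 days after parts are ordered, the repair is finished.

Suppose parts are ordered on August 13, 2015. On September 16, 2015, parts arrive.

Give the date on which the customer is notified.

October 11, 2015

Parts are ordered: Aug 13, 2015.
The repair is finished: Aug 13, 2015 + 39 days = Sep 21, 2015.
Parts arrive: Sep 16, 2015.
The quality check is done: Sep 16, 2015 + 9 days = Sep 25, 2015.
Both prerequisites met — the repair is finished (Sep 21, 2015), the quality check is done (Sep 25, 2015); the later is Sep 25, 2015.
The customer is notified: Sep 25, 2015 + 16 days = Oct 11, 2015.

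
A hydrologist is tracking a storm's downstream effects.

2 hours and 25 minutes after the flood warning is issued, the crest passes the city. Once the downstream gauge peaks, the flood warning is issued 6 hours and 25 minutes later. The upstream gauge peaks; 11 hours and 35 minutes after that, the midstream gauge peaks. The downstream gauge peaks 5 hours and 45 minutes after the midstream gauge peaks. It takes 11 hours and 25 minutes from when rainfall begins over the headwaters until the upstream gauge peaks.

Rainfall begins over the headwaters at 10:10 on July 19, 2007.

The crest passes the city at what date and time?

Rainfall begins over the headwaters: 10:10 Jul 19, 2007.
The upstream gauge peaks: 10:10 Jul 19, 2007 + 11h25m = 21:35 Jul 19, 2007.
The midstream gauge peaks: 21:35 Jul 19, 2007 + 11h35m = 09:10 Jul 20, 2007.
The downstream gauge peaks: 09:10 Jul 20, 2007 + 5h45m = 14:55 Jul 20, 2007.
The flood warning is issued: 14:55 Jul 20, 2007 + 6h25m = 21:20 Jul 20, 2007.
The crest passes the city: 21:20 Jul 20, 2007 + 2h25m = 23:45 Jul 20, 2007.

23:45 on July 20, 2007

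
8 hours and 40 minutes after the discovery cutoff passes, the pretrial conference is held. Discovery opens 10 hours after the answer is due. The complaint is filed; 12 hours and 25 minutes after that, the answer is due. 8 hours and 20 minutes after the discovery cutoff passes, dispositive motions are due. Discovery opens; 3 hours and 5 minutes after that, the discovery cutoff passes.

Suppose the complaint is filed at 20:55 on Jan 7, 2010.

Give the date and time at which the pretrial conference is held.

07:05 on Jan 9, 2010

The complaint is filed: 20:55 Jan 7, 2010.
The answer is due: 20:55 Jan 7, 2010 + 12h25m = 09:20 Jan 8, 2010.
Discovery opens: 09:20 Jan 8, 2010 + 10h = 19:20 Jan 8, 2010.
The discovery cutoff passes: 19:20 Jan 8, 2010 + 3h05m = 22:25 Jan 8, 2010.
The pretrial conference is held: 22:25 Jan 8, 2010 + 8h40m = 07:05 Jan 9, 2010.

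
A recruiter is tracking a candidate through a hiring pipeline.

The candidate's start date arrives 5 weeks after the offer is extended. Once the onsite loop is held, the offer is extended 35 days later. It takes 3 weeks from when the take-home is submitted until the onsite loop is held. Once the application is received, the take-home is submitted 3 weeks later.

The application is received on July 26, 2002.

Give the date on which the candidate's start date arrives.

November 15, 2002

The application is received: Jul 26, 2002.
The take-home is submitted: Jul 26, 2002 + 3 weeks = Aug 16, 2002.
The onsite loop is held: Aug 16, 2002 + 3 weeks = Sep 6, 2002.
The offer is extended: Sep 6, 2002 + 35 days = Oct 11, 2002.
The candidate's start date arrives: Oct 11, 2002 + 5 weeks = Nov 15, 2002.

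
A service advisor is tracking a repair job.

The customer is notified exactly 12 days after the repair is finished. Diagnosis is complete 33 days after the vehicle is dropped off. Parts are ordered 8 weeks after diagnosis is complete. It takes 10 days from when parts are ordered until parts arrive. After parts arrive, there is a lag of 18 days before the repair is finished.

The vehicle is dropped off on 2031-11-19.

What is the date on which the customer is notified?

2032-03-27

The vehicle is dropped off: Nov 19, 2031.
Diagnosis is complete: Nov 19, 2031 + 33 days = Dec 22, 2031.
Parts are ordered: Dec 22, 2031 + 8 weeks = Feb 16, 2032.
Parts arrive: Feb 16, 2032 + 10 days = Feb 26, 2032.
The repair is finished: Feb 26, 2032 + 18 days = Mar 15, 2032.
The customer is notified: Mar 15, 2032 + 12 days = Mar 27, 2032.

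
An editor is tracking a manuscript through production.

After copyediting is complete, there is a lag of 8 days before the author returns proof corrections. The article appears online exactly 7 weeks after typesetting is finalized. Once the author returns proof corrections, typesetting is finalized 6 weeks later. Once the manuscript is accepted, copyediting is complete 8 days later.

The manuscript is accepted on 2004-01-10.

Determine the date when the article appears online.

2004-04-26

The manuscript is accepted: Jan 10, 2004.
Copyediting is complete: Jan 10, 2004 + 8 days = Jan 18, 2004.
The author returns proof corrections: Jan 18, 2004 + 8 days = Jan 26, 2004.
Typesetting is finalized: Jan 26, 2004 + 6 weeks = Mar 8, 2004.
The article appears online: Mar 8, 2004 + 7 weeks = Apr 26, 2004.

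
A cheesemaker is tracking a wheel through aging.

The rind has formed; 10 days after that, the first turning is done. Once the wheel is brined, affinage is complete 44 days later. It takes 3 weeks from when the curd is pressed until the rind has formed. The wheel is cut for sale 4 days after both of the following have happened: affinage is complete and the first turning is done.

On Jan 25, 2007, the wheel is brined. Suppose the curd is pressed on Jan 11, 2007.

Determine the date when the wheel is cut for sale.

Mar 14, 2007

The wheel is brined: Jan 25, 2007.
Affinage is complete: Jan 25, 2007 + 44 days = Mar 10, 2007.
The curd is pressed: Jan 11, 2007.
The rind has formed: Jan 11, 2007 + 3 weeks = Feb 1, 2007.
The first turning is done: Feb 1, 2007 + 10 days = Feb 11, 2007.
Both prerequisites met — affinage is complete (Mar 10, 2007), the first turning is done (Feb 11, 2007); the later is Mar 10, 2007.
The wheel is cut for sale: Mar 10, 2007 + 4 days = Mar 14, 2007.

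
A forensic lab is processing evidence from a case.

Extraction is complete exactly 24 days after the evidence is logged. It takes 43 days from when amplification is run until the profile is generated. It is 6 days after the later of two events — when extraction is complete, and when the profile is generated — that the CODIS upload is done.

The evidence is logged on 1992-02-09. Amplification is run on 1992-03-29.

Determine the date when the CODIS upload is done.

The evidence is logged: Feb 9, 1992.
Extraction is complete: Feb 9, 1992 + 24 days = Mar 4, 1992.
Amplification is run: Mar 29, 1992.
The profile is generated: Mar 29, 1992 + 43 days = May 11, 1992.
Both prerequisites met — extraction is complete (Mar 4, 1992), the profile is generated (May 11, 1992); the later is May 11, 1992.
The CODIS upload is done: May 11, 1992 + 6 days = May 17, 1992.

1992-05-17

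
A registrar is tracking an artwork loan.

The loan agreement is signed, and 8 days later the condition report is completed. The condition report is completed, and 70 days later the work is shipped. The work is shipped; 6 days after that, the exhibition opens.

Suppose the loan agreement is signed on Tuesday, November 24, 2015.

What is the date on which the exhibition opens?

Tuesday, February 16, 2016

The loan agreement is signed: Nov 24, 2015.
The condition report is completed: Nov 24, 2015 + 8 days = Dec 2, 2015.
The work is shipped: Dec 2, 2015 + 70 days = Feb 10, 2016.
The exhibition opens: Feb 10, 2016 + 6 days = Feb 16, 2016.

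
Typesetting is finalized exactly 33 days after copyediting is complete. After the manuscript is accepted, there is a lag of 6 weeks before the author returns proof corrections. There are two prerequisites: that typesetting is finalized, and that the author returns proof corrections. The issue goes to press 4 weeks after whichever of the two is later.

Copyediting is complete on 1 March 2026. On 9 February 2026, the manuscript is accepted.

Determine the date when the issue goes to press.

Copyediting is complete: Mar 1, 2026.
Typesetting is finalized: Mar 1, 2026 + 33 days = Apr 3, 2026.
The manuscript is accepted: Feb 9, 2026.
The author returns proof corrections: Feb 9, 2026 + 6 weeks = Mar 23, 2026.
Both prerequisites met — typesetting is finalized (Apr 3, 2026), the author returns proof corrections (Mar 23, 2026); the later is Apr 3, 2026.
The issue goes to press: Apr 3, 2026 + 4 weeks = May 1, 2026.

1 May 2026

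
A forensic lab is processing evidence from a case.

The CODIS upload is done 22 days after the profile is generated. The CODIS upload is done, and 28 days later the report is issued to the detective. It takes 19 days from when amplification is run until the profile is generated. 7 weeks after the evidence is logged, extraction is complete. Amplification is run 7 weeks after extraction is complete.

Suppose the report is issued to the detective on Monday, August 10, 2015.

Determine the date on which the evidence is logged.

Tuesday, February 24, 2015

The report is issued to the detective: Aug 10, 2015.
The CODIS upload is done: Aug 10, 2015 − 28 days = Jul 13, 2015.
The profile is generated: Jul 13, 2015 − 22 days = Jun 21, 2015.
Amplification is run: Jun 21, 2015 − 19 days = Jun 2, 2015.
Extraction is complete: Jun 2, 2015 − 7 weeks = Apr 14, 2015.
The evidence is logged: Apr 14, 2015 − 7 weeks = Feb 24, 2015.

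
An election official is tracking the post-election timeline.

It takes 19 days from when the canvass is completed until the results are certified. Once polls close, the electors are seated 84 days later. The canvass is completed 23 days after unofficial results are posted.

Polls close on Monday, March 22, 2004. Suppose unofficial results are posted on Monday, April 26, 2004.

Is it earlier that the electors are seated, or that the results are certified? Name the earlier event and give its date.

Polls close: Mar 22, 2004.
The electors are seated: Mar 22, 2004 + 84 days = Jun 14, 2004.
Unofficial results are posted: Apr 26, 2004.
The canvass is completed: Apr 26, 2004 + 23 days = May 19, 2004.
The results are certified: May 19, 2004 + 19 days = Jun 7, 2004.
Comparing: the electors are seated on Jun 14, 2004 vs the results are certified on Jun 7, 2004. Earlier: the results are certified.

The results are certified — Monday, June 7, 2004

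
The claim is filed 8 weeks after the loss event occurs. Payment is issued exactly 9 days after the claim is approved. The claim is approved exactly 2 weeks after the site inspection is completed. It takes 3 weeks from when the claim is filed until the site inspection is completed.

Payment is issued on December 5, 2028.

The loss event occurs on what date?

August 27, 2028

Payment is issued: Dec 5, 2028.
The claim is approved: Dec 5, 2028 − 9 days = Nov 26, 2028.
The site inspection is completed: Nov 26, 2028 − 2 weeks = Nov 12, 2028.
The claim is filed: Nov 12, 2028 − 3 weeks = Oct 22, 2028.
The loss event occurs: Oct 22, 2028 − 8 weeks = Aug 27, 2028.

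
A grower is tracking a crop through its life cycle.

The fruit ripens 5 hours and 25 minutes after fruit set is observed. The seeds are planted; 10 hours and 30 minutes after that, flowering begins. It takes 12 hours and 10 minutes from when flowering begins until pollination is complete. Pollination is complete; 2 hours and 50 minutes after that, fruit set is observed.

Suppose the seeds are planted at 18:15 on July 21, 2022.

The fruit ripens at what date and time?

01:10 on July 23, 2022

The seeds are planted: 18:15 Jul 21, 2022.
Flowering begins: 18:15 Jul 21, 2022 + 10h30m = 04:45 Jul 22, 2022.
Pollination is complete: 04:45 Jul 22, 2022 + 12h10m = 16:55 Jul 22, 2022.
Fruit set is observed: 16:55 Jul 22, 2022 + 2h50m = 19:45 Jul 22, 2022.
The fruit ripens: 19:45 Jul 22, 2022 + 5h25m = 01:10 Jul 23, 2022.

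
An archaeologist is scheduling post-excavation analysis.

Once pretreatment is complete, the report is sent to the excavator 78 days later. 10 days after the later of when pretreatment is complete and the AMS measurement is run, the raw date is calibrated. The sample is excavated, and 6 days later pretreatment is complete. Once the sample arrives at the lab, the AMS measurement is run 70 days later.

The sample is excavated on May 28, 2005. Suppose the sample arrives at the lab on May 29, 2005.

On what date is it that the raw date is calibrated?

The sample is excavated: May 28, 2005.
Pretreatment is complete: May 28, 2005 + 6 days = Jun 3, 2005.
The sample arrives at the lab: May 29, 2005.
The AMS measurement is run: May 29, 2005 + 70 days = Aug 7, 2005.
Both prerequisites met — pretreatment is complete (Jun 3, 2005), the AMS measurement is run (Aug 7, 2005); the later is Aug 7, 2005.
The raw date is calibrated: Aug 7, 2005 + 10 days = Aug 17, 2005.

August 17, 2005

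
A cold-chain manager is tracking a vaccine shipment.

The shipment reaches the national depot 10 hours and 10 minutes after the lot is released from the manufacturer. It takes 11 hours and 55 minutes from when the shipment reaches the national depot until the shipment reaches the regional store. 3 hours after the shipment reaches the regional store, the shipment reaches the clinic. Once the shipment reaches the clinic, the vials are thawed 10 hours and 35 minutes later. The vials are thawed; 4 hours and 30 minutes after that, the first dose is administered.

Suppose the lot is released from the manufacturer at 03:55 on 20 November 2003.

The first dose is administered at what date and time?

The lot is released from the manufacturer: 03:55 Nov 20, 2003.
The shipment reaches the national depot: 03:55 Nov 20, 2003 + 10h10m = 14:05 Nov 20, 2003.
The shipment reaches the regional store: 14:05 Nov 20, 2003 + 11h55m = 02:00 Nov 21, 2003.
The shipment reaches the clinic: 02:00 Nov 21, 2003 + 3h = 05:00 Nov 21, 2003.
The vials are thawed: 05:00 Nov 21, 2003 + 10h35m = 15:35 Nov 21, 2003.
The first dose is administered: 15:35 Nov 21, 2003 + 4h30m = 20:05 Nov 21, 2003.

20:05 on 21 November 2003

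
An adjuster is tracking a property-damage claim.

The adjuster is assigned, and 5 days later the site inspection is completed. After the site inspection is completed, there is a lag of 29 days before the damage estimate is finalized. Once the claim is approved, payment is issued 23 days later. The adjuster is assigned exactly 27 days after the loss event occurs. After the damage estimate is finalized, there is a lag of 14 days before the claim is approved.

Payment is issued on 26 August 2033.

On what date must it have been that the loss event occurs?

20 May 2033

Payment is issued: Aug 26, 2033.
The claim is approved: Aug 26, 2033 − 23 days = Aug 3, 2033.
The damage estimate is finalized: Aug 3, 2033 − 14 days = Jul 20, 2033.
The site inspection is completed: Jul 20, 2033 − 29 days = Jun 21, 2033.
The adjuster is assigned: Jun 21, 2033 − 5 days = Jun 16, 2033.
The loss event occurs: Jun 16, 2033 − 27 days = May 20, 2033.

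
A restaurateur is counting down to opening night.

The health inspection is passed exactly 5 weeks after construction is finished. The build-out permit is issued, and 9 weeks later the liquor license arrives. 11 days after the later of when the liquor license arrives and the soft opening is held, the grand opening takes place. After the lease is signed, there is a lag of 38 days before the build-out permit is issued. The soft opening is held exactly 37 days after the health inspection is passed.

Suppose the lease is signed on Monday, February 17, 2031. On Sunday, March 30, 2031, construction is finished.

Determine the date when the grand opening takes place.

Saturday, June 21, 2031

The lease is signed: Feb 17, 2031.
The build-out permit is issued: Feb 17, 2031 + 38 days = Mar 27, 2031.
The liquor license arrives: Mar 27, 2031 + 9 weeks = May 29, 2031.
Construction is finished: Mar 30, 2031.
The health inspection is passed: Mar 30, 2031 + 5 weeks = May 4, 2031.
The soft opening is held: May 4, 2031 + 37 days = Jun 10, 2031.
Both prerequisites met — the liquor license arrives (May 29, 2031), the soft opening is held (Jun 10, 2031); the later is Jun 10, 2031.
The grand opening takes place: Jun 10, 2031 + 11 days = Jun 21, 2031.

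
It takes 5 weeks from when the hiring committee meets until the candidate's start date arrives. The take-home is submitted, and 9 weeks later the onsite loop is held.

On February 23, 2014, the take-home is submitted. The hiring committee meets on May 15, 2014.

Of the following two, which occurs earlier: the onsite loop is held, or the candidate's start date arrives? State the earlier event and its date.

The take-home is submitted: Feb 23, 2014.
The onsite loop is held: Feb 23, 2014 + 9 weeks = Apr 27, 2014.
The hiring committee meets: May 15, 2014.
The candidate's start date arrives: May 15, 2014 + 5 weeks = Jun 19, 2014.
Comparing: the onsite loop is held on Apr 27, 2014 vs the candidate's start date arrives on Jun 19, 2014. Earlier: the onsite loop is held.

The onsite loop is held — April 27, 2014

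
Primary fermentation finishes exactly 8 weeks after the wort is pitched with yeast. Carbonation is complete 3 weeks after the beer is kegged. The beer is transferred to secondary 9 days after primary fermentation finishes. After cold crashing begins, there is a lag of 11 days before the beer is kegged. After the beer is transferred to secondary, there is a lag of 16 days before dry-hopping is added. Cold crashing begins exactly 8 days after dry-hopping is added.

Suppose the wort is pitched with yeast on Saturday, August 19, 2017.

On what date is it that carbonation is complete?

The wort is pitched with yeast: Aug 19, 2017.
Primary fermentation finishes: Aug 19, 2017 + 8 weeks = Oct 14, 2017.
The beer is transferred to secondary: Oct 14, 2017 + 9 days = Oct 23, 2017.
Dry-hopping is added: Oct 23, 2017 + 16 days = Nov 8, 2017.
Cold crashing begins: Nov 8, 2017 + 8 days = Nov 16, 2017.
The beer is kegged: Nov 16, 2017 + 11 days = Nov 27, 2017.
Carbonation is complete: Nov 27, 2017 + 3 weeks = Dec 18, 2017.

Monday, December 18, 2017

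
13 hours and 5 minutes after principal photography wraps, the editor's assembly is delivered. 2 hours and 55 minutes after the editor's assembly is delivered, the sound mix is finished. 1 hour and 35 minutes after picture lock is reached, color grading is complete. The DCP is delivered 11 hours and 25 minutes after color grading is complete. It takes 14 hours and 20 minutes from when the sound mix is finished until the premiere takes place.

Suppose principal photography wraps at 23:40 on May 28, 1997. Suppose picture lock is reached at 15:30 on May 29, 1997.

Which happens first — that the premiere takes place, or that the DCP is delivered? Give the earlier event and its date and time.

Principal photography wraps: 23:40 May 28, 1997.
The editor's assembly is delivered: 23:40 May 28, 1997 + 13h05m = 12:45 May 29, 1997.
The sound mix is finished: 12:45 May 29, 1997 + 2h55m = 15:40 May 29, 1997.
The premiere takes place: 15:40 May 29, 1997 + 14h20m = 06:00 May 30, 1997.
Picture lock is reached: 15:30 May 29, 1997.
Color grading is complete: 15:30 May 29, 1997 + 1h35m = 17:05 May 29, 1997.
The DCP is delivered: 17:05 May 29, 1997 + 11h25m = 04:30 May 30, 1997.
Comparing: the premiere takes place at 06:00 May 30, 1997 vs the DCP is delivered at 04:30 May 30, 1997. Earlier: the DCP is delivered.

The DCP is delivered — 04:30 on May 30, 1997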